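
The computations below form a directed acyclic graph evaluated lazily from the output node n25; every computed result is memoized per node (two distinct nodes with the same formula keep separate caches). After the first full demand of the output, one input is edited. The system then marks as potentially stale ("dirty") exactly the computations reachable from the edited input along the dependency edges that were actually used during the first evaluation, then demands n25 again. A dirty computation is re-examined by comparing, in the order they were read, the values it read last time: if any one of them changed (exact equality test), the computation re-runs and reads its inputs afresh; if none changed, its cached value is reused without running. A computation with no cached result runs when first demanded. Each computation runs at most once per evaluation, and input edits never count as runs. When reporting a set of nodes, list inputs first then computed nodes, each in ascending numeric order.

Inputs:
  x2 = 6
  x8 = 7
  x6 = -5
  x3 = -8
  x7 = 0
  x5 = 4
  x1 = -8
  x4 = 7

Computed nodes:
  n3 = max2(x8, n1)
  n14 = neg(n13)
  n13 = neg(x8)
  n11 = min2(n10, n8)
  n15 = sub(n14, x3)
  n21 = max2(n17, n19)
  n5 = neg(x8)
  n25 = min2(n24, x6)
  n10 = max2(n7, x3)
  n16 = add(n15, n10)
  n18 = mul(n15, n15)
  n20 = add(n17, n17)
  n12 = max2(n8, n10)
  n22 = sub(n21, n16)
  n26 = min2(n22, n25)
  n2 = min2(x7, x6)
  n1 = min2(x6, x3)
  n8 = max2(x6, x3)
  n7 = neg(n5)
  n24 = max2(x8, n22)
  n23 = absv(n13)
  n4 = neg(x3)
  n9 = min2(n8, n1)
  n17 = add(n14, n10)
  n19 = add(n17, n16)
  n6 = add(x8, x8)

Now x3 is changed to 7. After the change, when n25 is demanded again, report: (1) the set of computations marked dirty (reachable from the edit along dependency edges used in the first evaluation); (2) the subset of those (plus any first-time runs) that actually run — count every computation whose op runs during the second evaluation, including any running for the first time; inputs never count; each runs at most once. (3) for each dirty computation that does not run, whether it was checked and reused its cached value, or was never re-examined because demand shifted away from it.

The edit dirties: n10, n15, n16, n17, n19, n21, n22, n24, n25.
6 computations run: n10, n15, n16, n19, n21, n22.
Cache hits after checking: n17, n24, n25.
Note where the cutoff bites: n17 is checked, finds nothing changed, and keeps its cache.

First demand of the output computes:
  n5 = neg(7) = -7
  n7 = neg(-7) = 7
  n10 = max2(7, -8) = 7
  n13 = neg(7) = -7
  n14 = neg(-7) = 7
  n15 = sub(7, -8) = 15
  n16 = add(15, 7) = 22
  n17 = add(7, 7) = 14
  n19 = add(14, 22) = 36
  n21 = max2(14, 36) = 36
  n22 = sub(36, 22) = 14
  n24 = max2(7, 14) = 14
  n25 = min2(14, -5) = -5

After the edit, cleaning proceeds:
  n10: a read changed (x3 -8->7) — executes, giving 7 — identical to its old value.
  n15: a read changed (x3 -8->7) — executes, giving 0.
  n16: a read changed (n15 15->0) — executes, giving 7.
  n17: dirty, but its reads are unchanged (n14 unchanged, n10 unchanged); cached 14 stands.
  n19: a read changed (n16 22->7) — executes, giving 21.
  n21: a read changed (n19 36->21) — executes, giving 21.
  n22: a read changed (n21 36->21; n16 22->7) — executes, giving 14 — identical to its old value.
  n24: dirty, but its reads are unchanged (x8 unchanged, n22 unchanged); cached 14 stands.
  n25: dirty, but its reads are unchanged (n24 unchanged, x6 unchanged); cached -5 stands.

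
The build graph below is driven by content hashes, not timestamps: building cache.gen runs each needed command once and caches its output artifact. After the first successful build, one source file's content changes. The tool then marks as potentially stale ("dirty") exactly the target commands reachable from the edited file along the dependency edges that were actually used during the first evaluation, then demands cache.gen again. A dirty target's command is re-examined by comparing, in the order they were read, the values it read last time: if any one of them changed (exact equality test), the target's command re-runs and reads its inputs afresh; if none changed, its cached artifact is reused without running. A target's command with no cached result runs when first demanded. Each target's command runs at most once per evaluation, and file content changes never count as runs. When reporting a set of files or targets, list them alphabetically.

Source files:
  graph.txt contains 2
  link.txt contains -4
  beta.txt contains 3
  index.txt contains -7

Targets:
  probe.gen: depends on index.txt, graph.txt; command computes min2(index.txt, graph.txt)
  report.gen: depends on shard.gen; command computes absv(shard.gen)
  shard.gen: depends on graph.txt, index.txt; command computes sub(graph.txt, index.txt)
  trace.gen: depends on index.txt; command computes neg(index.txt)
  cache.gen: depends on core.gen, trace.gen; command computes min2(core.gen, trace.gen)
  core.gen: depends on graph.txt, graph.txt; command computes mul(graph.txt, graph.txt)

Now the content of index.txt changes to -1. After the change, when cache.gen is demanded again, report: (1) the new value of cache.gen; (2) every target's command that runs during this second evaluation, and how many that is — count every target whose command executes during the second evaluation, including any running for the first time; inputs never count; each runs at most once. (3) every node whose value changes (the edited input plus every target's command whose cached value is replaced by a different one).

cache.gen now evaluates to 1.
Run set: cache.gen, trace.gen (2 run).
Changed values: cache.gen, index.txt, trace.gen.

Initial pass — values computed on the first demand:
  core.gen = mul(2, 2) = 4
  trace.gen = neg(-7) = 7
  cache.gen = min2(4, 7) = 4

Second demand — change propagation:
  trace.gen: re-runs because index.txt -7->-1; new result 1.
  cache.gen: re-runs because trace.gen 7->1; new result 1.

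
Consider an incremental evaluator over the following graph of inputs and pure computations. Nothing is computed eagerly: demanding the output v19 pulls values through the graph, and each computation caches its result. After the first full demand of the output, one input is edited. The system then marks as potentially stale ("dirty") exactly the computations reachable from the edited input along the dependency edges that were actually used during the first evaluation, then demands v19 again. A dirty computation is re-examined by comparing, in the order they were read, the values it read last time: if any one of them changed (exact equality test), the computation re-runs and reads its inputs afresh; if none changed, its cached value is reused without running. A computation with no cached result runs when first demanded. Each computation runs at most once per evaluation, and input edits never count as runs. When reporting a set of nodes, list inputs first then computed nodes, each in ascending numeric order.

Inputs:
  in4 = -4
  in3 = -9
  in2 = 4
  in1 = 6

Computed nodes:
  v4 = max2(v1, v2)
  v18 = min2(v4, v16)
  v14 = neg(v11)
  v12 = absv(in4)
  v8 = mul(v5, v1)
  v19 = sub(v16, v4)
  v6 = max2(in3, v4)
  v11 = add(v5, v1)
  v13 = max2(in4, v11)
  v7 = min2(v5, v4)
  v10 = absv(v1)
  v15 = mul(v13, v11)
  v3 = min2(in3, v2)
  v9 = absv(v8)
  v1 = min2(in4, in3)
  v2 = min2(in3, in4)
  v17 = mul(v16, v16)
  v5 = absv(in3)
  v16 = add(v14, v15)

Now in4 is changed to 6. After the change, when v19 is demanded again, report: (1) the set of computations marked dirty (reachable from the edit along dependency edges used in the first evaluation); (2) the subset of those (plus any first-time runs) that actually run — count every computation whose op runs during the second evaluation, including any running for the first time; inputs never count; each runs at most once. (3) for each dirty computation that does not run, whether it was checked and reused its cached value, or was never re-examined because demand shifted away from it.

Initial pass — values computed on the first demand:
  v1 = min2(-4, -9) = -9
  v2 = min2(-9, -4) = -9
  v4 = max2(-9, -9) = -9
  v5 = absv(-9) = 9
  v11 = add(9, -9) = 0
  v13 = max2(-4, 0) = 0
  v14 = neg(0) = 0
  v15 = mul(0, 0) = 0
  v16 = add(0, 0) = 0
  v19 = sub(0, -9) = 9

Second demand — change propagation:
  v1: re-runs because in4 -4->6; new result -9 (unchanged).
  v2: re-runs because in4 -4->6; new result -9 (unchanged).
  v4: re-examined; everything it read last time is the same (v1 unchanged, v2 unchanged) — cache -9 kept, no run.
  v11: re-examined; everything it read last time is the same (v5 unchanged, v1 unchanged) — cache 0 kept, no run.
  v13: re-runs because in4 -4->6; new result 6.
  v14: re-examined; everything it read last time is the same (v11 unchanged) — cache 0 kept, no run.
  v15: re-runs because v13 0->6; new result 0 (unchanged).
  v16: re-examined; everything it read last time is the same (v14 unchanged, v15 unchanged) — cache 0 kept, no run.
  v19: re-examined; everything it read last time is the same (v16 unchanged, v4 unchanged) — cache 9 kept, no run.

The important point: at v4 every value read last time is unchanged, so the dirty flag clears without a run.

Dirty set: v1, v2, v4, v11, v13, v14, v15, v16, v19.
Run set: v1, v2, v13, v15 (4 run).
Re-examined without running (cache reused): v4, v11, v14, v16, v19.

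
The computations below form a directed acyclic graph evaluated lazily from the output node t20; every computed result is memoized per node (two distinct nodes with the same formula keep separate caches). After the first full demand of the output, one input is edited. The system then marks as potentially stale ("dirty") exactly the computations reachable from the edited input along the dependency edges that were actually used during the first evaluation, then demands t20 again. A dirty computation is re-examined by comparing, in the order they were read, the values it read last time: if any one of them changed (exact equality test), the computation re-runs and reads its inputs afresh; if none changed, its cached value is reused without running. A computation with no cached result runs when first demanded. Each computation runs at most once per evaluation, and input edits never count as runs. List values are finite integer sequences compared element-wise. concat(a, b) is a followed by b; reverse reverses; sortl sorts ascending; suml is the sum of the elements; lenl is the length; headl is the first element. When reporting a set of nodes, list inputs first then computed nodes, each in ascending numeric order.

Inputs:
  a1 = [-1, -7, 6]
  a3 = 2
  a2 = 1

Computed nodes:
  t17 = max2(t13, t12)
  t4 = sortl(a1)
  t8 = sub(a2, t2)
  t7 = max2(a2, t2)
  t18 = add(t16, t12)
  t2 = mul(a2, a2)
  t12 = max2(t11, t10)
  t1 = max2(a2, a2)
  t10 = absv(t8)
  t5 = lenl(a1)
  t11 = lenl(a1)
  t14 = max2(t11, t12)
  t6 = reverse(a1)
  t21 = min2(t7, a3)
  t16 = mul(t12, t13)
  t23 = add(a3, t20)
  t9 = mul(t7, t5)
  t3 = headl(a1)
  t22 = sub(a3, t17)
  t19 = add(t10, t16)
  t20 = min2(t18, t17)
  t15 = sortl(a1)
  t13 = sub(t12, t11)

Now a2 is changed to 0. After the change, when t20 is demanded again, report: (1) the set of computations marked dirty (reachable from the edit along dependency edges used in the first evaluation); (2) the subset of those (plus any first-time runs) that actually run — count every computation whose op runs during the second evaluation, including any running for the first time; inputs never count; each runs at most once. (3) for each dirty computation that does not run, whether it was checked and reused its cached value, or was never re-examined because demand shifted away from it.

First demand of the output computes:
  t2 = mul(1, 1) = 1
  t8 = sub(1, 1) = 0
  t10 = absv(0) = 0
  t11 = lenl([-1, -7, 6]) = 3
  t12 = max2(3, 0) = 3
  t13 = sub(3, 3) = 0
  t16 = mul(3, 0) = 0
  t17 = max2(0, 3) = 3
  t18 = add(0, 3) = 3
  t20 = min2(3, 3) = 3

After the edit, cleaning proceeds:
  t2: a read changed (a2 1->0; a2 1->0) — executes, giving 0.
  t8: a read changed (a2 1->0; t2 1->0) — executes, giving 0 — identical to its old value.
  t10: dirty, but its reads are unchanged (t8 unchanged); cached 0 stands.
  t12: dirty, but its reads are unchanged (t11 unchanged, t10 unchanged); cached 3 stands.
  t13: dirty, but its reads are unchanged (t12 unchanged, t11 unchanged); cached 0 stands.
  t16: dirty, but its reads are unchanged (t12 unchanged, t13 unchanged); cached 0 stands.
  t17: dirty, but its reads are unchanged (t13 unchanged, t12 unchanged); cached 3 stands.
  t18: dirty, but its reads are unchanged (t16 unchanged, t12 unchanged); cached 3 stands.
  t20: dirty, but its reads are unchanged (t18 unchanged, t17 unchanged); cached 3 stands.

Note the absorption at t8: it re-runs yet its value is the same, leaving the output's value untouched.

The edit dirties: t2, t8, t10, t12, t13, t16, t17, t18, t20.
2 computations run: t2, t8.
Cache hits after checking: t10, t12, t13, t16, t17, t18, t20.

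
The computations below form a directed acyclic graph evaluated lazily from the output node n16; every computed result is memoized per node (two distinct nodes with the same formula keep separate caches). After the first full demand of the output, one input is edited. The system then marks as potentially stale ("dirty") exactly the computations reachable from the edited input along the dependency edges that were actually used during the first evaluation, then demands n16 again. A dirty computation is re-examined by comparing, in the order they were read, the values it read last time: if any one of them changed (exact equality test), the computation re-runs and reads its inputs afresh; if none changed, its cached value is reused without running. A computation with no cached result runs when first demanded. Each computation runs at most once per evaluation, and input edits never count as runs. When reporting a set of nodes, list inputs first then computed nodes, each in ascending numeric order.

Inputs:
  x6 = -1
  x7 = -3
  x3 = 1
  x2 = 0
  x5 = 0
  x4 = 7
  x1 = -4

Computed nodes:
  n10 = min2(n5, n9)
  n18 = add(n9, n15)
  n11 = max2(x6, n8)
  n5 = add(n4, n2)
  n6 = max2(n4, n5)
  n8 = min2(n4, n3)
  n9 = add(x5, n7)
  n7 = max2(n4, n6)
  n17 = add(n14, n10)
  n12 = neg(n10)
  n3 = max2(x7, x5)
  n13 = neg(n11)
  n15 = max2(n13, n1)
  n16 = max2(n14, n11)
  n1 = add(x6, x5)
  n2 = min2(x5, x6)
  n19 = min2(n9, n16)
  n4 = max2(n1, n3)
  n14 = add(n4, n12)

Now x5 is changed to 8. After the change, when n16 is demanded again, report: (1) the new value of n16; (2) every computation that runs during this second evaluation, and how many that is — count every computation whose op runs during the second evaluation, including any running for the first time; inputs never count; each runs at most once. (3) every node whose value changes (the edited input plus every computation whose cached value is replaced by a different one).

Demanding n16 again yields 8.
14 computations run: n1, n2, n3, n4, n5, n6, n7, n8, n9, n10, n11, n12, n14, n16.
The nodes whose values change: x5, n1, n3, n4, n5, n6, n7, n8, n9, n10, n11, n12, n16.

First demand of the output computes:
  n1 = add(-1, 0) = -1
  n2 = min2(0, -1) = -1
  n3 = max2(-3, 0) = 0
  n4 = max2(-1, 0) = 0
  n5 = add(0, -1) = -1
  n6 = max2(0, -1) = 0
  n7 = max2(0, 0) = 0
  n8 = min2(0, 0) = 0
  n9 = add(0, 0) = 0
  n10 = min2(-1, 0) = -1
  n11 = max2(-1, 0) = 0
  n12 = neg(-1) = 1
  n14 = add(0, 1) = 1
  n16 = max2(1, 0) = 1

After the edit, cleaning proceeds:
  n1: a read changed (x5 0->8) — executes, giving 7.
  n2: a read changed (x5 0->8) — executes, giving -1 — identical to its old value.
  n3: a read changed (x5 0->8) — executes, giving 8.
  n4: a read changed (n1 -1->7; n3 0->8) — executes, giving 8.
  n5: a read changed (n4 0->8) — executes, giving 7.
  n6: a read changed (n4 0->8; n5 -1->7) — executes, giving 8.
  n7: a read changed (n4 0->8; n6 0->8) — executes, giving 8.
  n8: a read changed (n4 0->8; n3 0->8) — executes, giving 8.
  n9: a read changed (x5 0->8; n7 0->8) — executes, giving 16.
  n10: a read changed (n5 -1->7; n9 0->16) — executes, giving 7.
  n11: a read changed (n8 0->8) — executes, giving 8.
  n12: a read changed (n10 -1->7) — executes, giving -7.
  n14: a read changed (n4 0->8; n12 1->-7) — executes, giving 1 — identical to its old value.
  n16: a read changed (n11 0->8) — executes, giving 8.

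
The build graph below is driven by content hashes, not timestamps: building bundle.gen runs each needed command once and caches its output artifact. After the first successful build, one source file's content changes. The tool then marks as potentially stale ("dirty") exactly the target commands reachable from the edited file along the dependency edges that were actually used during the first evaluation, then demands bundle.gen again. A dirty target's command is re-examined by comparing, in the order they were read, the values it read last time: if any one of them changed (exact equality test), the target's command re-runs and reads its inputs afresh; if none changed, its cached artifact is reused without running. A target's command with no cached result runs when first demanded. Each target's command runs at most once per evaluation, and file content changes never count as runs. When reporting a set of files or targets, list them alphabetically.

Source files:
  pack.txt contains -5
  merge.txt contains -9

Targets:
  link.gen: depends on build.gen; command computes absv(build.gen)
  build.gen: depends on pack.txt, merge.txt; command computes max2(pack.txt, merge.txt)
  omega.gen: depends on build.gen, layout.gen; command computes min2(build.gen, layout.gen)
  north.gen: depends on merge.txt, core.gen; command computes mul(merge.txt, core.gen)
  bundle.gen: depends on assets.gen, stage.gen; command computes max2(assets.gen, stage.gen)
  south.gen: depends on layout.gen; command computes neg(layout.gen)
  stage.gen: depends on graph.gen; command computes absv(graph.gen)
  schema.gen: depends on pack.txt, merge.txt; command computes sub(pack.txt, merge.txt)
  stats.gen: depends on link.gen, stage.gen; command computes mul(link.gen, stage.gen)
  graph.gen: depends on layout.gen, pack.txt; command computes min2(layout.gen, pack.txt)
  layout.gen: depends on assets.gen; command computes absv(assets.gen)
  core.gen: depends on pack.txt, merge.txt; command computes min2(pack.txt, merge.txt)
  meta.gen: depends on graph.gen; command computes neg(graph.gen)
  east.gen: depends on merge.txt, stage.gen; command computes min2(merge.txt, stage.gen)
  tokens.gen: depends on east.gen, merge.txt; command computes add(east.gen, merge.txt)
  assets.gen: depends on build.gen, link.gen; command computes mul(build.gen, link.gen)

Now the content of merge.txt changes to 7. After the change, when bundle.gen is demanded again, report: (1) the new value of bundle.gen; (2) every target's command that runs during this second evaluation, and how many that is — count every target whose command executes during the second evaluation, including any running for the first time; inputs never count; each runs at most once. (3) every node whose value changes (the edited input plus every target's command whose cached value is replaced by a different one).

bundle.gen now evaluates to 49.
Run set: assets.gen, build.gen, bundle.gen, graph.gen, layout.gen, link.gen (6 run).
Changed values: assets.gen, build.gen, bundle.gen, layout.gen, link.gen, merge.txt.
The important point: at stage.gen every value read last time is unchanged, so the dirty flag clears without a run.

Initial pass — values computed on the first demand:
  build.gen = max2(-5, -9) = -5
  link.gen = absv(-5) = 5
  assets.gen = mul(-5, 5) = -25
  layout.gen = absv(-25) = 25
  graph.gen = min2(25, -5) = -5
  stage.gen = absv(-5) = 5
  bundle.gen = max2(-25, 5) = 5

Second demand — change propagation:
  build.gen: re-runs because merge.txt -9->7; new result 7.
  link.gen: re-runs because build.gen -5->7; new result 7.
  assets.gen: re-runs because build.gen -5->7; link.gen 5->7; new result 49.
  layout.gen: re-runs because assets.gen -25->49; new result 49.
  graph.gen: re-runs because layout.gen 25->49; new result -5 (unchanged).
  stage.gen: re-examined; everything it read last time is the same (graph.gen unchanged) — cache 5 kept, no run.
  bundle.gen: re-runs because assets.gen -25->49; new result 49.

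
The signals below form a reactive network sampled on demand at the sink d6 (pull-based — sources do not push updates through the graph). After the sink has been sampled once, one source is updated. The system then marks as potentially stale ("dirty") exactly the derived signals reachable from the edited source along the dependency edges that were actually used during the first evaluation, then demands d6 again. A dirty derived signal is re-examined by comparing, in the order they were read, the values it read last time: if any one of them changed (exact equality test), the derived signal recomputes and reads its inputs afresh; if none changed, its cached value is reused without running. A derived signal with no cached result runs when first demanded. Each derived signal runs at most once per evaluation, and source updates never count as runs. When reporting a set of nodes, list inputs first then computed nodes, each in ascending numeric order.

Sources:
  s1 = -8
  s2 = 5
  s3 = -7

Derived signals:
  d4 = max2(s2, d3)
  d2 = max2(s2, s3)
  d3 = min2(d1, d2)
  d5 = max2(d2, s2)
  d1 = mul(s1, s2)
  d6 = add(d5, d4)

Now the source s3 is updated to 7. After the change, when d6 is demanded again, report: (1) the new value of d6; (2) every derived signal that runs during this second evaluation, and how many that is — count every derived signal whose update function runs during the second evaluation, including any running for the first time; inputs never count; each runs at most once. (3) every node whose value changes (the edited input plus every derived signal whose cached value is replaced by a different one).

Initial pass — values computed on the first demand:
  d1 = mul(-8, 5) = -40
  d2 = max2(5, -7) = 5
  d3 = min2(-40, 5) = -40
  d4 = max2(5, -40) = 5
  d5 = max2(5, 5) = 5
  d6 = add(5, 5) = 10

Second demand — change propagation:
  d2: re-runs because s3 -7->7; new result 7.
  d3: re-runs because d2 5->7; new result -40 (unchanged).
  d4: re-examined; everything it read last time is the same (s2 unchanged, d3 unchanged) — cache 5 kept, no run.
  d5: re-runs because d2 5->7; new result 7.
  d6: re-runs because d5 5->7; new result 12.

The important point: at d4 every value read last time is unchanged, so the dirty flag clears without a run.

d6 now evaluates to 12.
Run set: d2, d3, d5, d6 (4 run).
Changed values: s3, d2, d5, d6.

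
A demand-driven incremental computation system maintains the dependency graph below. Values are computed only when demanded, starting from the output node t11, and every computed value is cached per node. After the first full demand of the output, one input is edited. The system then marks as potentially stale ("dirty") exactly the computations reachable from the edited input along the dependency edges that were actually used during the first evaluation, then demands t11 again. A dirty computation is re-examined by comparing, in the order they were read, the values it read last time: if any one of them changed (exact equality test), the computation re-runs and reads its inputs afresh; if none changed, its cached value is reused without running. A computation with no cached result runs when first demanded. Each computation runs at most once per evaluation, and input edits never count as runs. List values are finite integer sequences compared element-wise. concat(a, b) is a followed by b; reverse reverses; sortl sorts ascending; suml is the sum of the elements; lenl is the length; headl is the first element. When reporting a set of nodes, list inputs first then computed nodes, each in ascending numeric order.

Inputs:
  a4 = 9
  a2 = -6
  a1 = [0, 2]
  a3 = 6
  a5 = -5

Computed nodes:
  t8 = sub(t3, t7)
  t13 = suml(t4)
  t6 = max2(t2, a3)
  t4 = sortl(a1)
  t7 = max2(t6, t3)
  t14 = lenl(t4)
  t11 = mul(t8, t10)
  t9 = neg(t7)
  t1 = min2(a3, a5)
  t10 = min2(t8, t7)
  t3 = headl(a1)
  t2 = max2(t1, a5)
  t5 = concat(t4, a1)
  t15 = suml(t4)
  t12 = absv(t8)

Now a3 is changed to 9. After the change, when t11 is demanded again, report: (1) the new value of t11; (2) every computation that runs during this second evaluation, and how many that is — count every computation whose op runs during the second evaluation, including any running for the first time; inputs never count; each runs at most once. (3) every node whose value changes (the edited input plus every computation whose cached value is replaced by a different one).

First evaluation (everything demanded from the output):
  t1 = min2(6, -5) = -5
  t2 = max2(-5, -5) = -5
  t3 = headl([0, 2]) = 0
  t6 = max2(-5, 6) = 6
  t7 = max2(6, 0) = 6
  t8 = sub(0, 6) = -6
  t10 = min2(-6, 6) = -6
  t11 = mul(-6, -6) = 36

Propagation after the edit:
  t1: runs — a3 6->9; result -5 (same value as before).
  t2: checked — values it read are unchanged (t1 unchanged, a5 unchanged); reused cached -5 without running.
  t6: runs — a3 6->9; result 9.
  t7: runs — t6 6->9; result 9.
  t8: runs — t7 6->9; result -9.
  t10: runs — t8 -6->-9; t7 6->9; result -9.
  t11: runs — t8 -6->-9; t10 -6->-9; result 81.

Key observation: the cutoff stops propagation at t2 — its inputs' values are unchanged, so it reuses its cache.

New value of t11: 81.
Computations that run: t1, t6, t7, t8, t10, t11 — 6 in total.
Values that change: a3, t6, t7, t8, t10, t11.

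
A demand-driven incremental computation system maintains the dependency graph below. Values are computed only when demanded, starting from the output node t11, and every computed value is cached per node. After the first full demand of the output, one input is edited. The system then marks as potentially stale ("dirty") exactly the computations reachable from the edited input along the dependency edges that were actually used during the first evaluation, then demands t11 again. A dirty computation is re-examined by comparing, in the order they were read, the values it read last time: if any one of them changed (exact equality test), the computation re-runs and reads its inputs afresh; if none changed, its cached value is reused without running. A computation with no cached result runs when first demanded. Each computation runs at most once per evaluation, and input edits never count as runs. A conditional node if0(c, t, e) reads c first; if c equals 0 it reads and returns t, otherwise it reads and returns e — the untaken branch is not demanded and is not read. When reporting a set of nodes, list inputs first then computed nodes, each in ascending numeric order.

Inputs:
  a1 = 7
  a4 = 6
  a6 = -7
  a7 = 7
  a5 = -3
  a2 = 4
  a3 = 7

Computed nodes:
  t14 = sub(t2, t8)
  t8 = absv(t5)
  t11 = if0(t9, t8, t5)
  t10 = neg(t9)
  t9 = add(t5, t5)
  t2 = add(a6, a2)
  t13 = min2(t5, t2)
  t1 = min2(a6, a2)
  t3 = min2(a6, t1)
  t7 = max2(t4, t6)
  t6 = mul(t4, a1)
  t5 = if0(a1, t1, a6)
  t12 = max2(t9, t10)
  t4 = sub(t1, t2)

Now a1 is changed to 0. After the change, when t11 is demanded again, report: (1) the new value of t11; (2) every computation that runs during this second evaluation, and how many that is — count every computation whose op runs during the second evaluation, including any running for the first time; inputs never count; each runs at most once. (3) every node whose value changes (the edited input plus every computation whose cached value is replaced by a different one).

First evaluation (everything demanded from the output):
  t5 = if0(a1=7 -> else branch a6) = -7
  t9 = add(-7, -7) = -14
  t11 = if0(t9=-14 -> else branch t5) = -7

Propagation after the edit:
  t1: demanded for the first time — runs, produces -7.
  t5: runs — a1 7->0; result -7 (same value as before).
  t9: checked — values it read are unchanged (t5 unchanged, t5 unchanged); reused cached -14 without running.
  t11: checked — values it read are unchanged (t9 unchanged, t5 unchanged); reused cached -7 without running.

Key observation: a condition flipped, so demand reaches new nodes — t1 runs for the first time.

New value of t11: -7.
Computations that run: t1, t5 — 2 in total.
Values that change: a1.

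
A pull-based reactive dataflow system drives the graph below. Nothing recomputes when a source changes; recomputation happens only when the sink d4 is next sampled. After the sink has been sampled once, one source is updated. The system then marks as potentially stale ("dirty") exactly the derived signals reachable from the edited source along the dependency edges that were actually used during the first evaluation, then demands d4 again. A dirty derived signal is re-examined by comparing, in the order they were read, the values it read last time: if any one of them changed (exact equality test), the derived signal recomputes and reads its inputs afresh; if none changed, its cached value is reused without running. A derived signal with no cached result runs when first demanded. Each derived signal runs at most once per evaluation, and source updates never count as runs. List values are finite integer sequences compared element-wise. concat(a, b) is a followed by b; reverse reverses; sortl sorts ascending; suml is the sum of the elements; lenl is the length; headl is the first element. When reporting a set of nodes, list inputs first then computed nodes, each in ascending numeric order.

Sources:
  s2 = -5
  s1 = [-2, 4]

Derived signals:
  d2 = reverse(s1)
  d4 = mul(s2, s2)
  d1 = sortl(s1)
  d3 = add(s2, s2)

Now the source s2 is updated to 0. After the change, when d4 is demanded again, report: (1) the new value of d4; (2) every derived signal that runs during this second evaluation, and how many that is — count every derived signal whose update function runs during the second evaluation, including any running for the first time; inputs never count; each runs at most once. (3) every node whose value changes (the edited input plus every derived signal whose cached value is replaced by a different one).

New value of d4: 0.
Derived signals that run: d4 — 1 in total.
Values that change: s2, d4.

First evaluation (everything demanded from the output):
  d4 = mul(-5, -5) = 25

Propagation after the edit:
  d4: runs — s2 -5->0; s2 -5->0; result 0.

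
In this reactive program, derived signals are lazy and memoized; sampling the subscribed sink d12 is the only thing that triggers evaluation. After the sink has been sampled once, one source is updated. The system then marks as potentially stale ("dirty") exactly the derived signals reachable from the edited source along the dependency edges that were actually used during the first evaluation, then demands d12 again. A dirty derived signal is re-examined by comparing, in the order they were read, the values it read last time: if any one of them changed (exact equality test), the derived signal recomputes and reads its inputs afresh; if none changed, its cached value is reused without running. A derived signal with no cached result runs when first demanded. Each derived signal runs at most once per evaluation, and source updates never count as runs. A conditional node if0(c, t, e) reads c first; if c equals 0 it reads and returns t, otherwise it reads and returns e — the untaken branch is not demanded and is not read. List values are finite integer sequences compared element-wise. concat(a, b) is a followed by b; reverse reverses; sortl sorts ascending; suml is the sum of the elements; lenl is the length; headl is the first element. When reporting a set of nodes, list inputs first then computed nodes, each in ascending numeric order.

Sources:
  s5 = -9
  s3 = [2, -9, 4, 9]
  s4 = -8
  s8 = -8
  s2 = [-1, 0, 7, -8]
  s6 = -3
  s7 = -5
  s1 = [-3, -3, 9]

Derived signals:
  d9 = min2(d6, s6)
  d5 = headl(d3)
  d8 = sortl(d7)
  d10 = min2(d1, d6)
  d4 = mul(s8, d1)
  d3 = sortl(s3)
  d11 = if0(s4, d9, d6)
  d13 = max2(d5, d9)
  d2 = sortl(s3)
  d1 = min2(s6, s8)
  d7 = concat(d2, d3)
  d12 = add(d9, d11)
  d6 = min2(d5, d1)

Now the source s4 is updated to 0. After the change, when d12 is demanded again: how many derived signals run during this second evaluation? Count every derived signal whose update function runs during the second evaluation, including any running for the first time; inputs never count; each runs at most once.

1 derived signals run: d11.
Note the absorption at d11: it re-runs yet its value is the same, leaving the output's value untouched.

First demand of the output computes:
  d1 = min2(-3, -8) = -8
  d3 = sortl([2, -9, 4, 9]) = [-9, 2, 4, 9]
  d5 = headl([-9, 2, 4, 9]) = -9
  d6 = min2(-9, -8) = -9
  d9 = min2(-9, -3) = -9
  d11 = if0(s4=-8 -> else branch d6) = -9
  d12 = add(-9, -9) = -18

After the edit, cleaning proceeds:
  d11: a read changed (s4 -8->0) — executes, giving -9 — identical to its old value.
  d12: dirty, but its reads are unchanged (d9 unchanged, d11 unchanged); cached -18 stands.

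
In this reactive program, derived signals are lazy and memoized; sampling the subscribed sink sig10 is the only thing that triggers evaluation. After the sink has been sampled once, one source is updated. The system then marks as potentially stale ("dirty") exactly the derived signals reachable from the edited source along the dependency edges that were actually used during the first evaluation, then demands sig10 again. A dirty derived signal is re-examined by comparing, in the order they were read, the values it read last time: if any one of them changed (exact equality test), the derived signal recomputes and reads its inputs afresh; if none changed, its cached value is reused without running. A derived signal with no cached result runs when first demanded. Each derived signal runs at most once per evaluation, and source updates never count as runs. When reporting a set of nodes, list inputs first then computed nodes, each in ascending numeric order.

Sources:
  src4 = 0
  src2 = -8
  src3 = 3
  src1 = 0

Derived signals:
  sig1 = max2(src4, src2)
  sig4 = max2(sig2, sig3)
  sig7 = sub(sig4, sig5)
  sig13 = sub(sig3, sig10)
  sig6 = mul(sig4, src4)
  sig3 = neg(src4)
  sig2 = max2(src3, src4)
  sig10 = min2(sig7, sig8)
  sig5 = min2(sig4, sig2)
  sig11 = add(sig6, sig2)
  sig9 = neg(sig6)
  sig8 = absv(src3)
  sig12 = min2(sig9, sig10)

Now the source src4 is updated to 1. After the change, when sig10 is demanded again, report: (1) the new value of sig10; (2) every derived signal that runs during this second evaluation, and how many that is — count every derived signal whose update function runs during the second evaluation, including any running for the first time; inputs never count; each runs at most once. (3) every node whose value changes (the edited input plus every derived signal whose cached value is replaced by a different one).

First demand of the output computes:
  sig2 = max2(3, 0) = 3
  sig3 = neg(0) = 0
  sig4 = max2(3, 0) = 3
  sig5 = min2(3, 3) = 3
  sig7 = sub(3, 3) = 0
  sig8 = absv(3) = 3
  sig10 = min2(0, 3) = 0

After the edit, cleaning proceeds:
  sig2: a read changed (src4 0->1) — executes, giving 3 — identical to its old value.
  sig3: a read changed (src4 0->1) — executes, giving -1.
  sig4: a read changed (sig3 0->-1) — executes, giving 3 — identical to its old value.
  sig5: dirty, but its reads are unchanged (sig4 unchanged, sig2 unchanged); cached 3 stands.
  sig7: dirty, but its reads are unchanged (sig4 unchanged, sig5 unchanged); cached 0 stands.
  sig10: dirty, but its reads are unchanged (sig7 unchanged, sig8 unchanged); cached 0 stands.

Note where the cutoff bites: sig5 is checked, finds nothing changed, and keeps its cache.

Demanding sig10 again yields 0.
3 derived signals run: sig2, sig3, sig4.
The nodes whose values change: src4, sig3.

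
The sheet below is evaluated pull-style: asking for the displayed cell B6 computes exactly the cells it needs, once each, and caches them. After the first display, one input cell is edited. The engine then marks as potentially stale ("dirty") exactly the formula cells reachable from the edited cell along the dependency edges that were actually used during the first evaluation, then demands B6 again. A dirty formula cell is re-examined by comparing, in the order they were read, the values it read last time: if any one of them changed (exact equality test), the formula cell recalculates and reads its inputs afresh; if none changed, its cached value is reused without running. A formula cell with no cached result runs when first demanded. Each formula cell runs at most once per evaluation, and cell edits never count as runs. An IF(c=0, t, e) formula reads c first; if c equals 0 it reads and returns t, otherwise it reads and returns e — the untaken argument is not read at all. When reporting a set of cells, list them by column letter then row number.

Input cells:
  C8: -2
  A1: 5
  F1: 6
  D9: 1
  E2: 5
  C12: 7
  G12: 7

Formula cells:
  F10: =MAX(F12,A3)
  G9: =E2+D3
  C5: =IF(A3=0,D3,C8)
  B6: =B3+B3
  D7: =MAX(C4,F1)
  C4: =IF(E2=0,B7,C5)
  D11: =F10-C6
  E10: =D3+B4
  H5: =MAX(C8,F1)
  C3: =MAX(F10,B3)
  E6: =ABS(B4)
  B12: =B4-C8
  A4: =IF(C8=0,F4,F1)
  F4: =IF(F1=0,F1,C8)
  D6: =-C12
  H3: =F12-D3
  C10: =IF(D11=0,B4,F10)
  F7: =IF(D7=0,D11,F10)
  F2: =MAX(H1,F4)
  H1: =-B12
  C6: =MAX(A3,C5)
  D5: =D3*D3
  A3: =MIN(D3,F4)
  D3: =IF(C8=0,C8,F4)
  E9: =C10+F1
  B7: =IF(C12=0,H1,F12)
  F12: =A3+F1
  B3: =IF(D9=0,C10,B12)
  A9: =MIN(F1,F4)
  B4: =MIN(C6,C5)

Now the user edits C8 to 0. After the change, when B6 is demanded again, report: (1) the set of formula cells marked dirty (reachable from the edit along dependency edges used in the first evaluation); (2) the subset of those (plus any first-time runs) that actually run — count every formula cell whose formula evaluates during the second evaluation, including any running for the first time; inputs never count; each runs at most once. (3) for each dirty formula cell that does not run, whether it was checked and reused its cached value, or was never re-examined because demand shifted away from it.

First demand of the output computes:
  F4 = IF(F1=0: F1=6 -> else branch C8) = -2
  D3 = IF(C8=0: C8=-2 -> else branch F4) = -2
  A3 = MIN(-2, -2) = -2
  C5 = IF(A3=0: A3=-2 -> else branch C8) = -2
  C6 = MAX(-2, -2) = -2
  B4 = MIN(-2, -2) = -2
  B12 = -2 - -2 = 0
  B3 = IF(D9=0: D9=1 -> else branch B12) = 0
  B6 = 0 + 0 = 0

After the edit, cleaning proceeds:
  F4: a read changed (C8 -2->0) — executes, giving 0.
  D3: a read changed (C8 -2->0; F4 -2->0) — executes, giving 0.
  A3: a read changed (D3 -2->0; F4 -2->0) — executes, giving 0.
  C5: a read changed (A3 -2->0; C8 -2->0) — executes, giving 0.
  C6: a read changed (A3 -2->0; C5 -2->0) — executes, giving 0.
  B4: a read changed (C6 -2->0; C5 -2->0) — executes, giving 0.
  B12: a read changed (B4 -2->0; C8 -2->0) — executes, giving 0 — identical to its old value.
  B3: dirty, but its reads are unchanged (D9 unchanged, B12 unchanged); cached 0 stands.
  B6: dirty, but its reads are unchanged (B3 unchanged, B3 unchanged); cached 0 stands.

Note the absorption at B12: it re-runs yet its value is the same, leaving the output's value untouched.

The edit dirties: A3, B3, B4, B6, B12, C5, C6, D3, F4.
7 formula cells run: A3, B4, B12, C5, C6, D3, F4.
Cache hits after checking: B3, B6.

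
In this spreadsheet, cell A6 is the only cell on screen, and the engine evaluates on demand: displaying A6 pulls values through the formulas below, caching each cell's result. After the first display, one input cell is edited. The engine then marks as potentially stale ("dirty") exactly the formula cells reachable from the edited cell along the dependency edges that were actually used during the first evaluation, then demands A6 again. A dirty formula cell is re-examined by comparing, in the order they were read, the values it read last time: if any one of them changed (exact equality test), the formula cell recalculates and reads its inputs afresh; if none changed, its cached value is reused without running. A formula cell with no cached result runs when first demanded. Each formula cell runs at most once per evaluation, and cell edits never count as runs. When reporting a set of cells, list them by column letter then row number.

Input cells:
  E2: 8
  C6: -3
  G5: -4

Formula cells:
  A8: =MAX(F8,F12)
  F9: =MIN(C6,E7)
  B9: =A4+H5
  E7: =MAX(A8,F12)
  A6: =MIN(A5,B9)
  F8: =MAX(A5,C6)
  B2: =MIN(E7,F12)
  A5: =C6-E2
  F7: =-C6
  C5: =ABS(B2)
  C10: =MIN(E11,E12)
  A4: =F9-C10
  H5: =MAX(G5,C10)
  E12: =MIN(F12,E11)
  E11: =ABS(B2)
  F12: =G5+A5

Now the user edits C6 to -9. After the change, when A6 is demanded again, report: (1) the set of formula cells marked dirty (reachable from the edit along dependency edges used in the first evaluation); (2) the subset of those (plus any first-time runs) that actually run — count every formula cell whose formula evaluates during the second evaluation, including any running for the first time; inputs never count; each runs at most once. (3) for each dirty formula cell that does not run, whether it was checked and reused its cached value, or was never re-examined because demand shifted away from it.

Initial pass — values computed on the first demand:
  A5 = -3 - 8 = -11
  F8 = MAX(-11, -3) = -3
  F12 = -4 + -11 = -15
  A8 = MAX(-3, -15) = -3
  E7 = MAX(-3, -15) = -3
  B2 = MIN(-3, -15) = -15
  E11 = ABS(-15) = 15
  E12 = MIN(-15, 15) = -15
  C10 = MIN(15, -15) = -15
  F9 = MIN(-3, -3) = -3
  A4 = -3 - -15 = 12
  H5 = MAX(-4, -15) = -4
  B9 = 12 + -4 = 8
  A6 = MIN(-11, 8) = -11

Second demand — change propagation:
  A5: re-runs because C6 -3->-9; new result -17.
  F8: re-runs because A5 -11->-17; C6 -3->-9; new result -9.
  F12: re-runs because A5 -11->-17; new result -21.
  A8: re-runs because F8 -3->-9; F12 -15->-21; new result -9.
  E7: re-runs because A8 -3->-9; F12 -15->-21; new result -9.
  B2: re-runs because E7 -3->-9; F12 -15->-21; new result -21.
  E11: re-runs because B2 -15->-21; new result 21.
  E12: re-runs because F12 -15->-21; E11 15->21; new result -21.
  C10: re-runs because E11 15->21; E12 -15->-21; new result -21.
  F9: re-runs because C6 -3->-9; E7 -3->-9; new result -9.
  A4: re-runs because F9 -3->-9; C10 -15->-21; new result 12 (unchanged).
  H5: re-runs because C10 -15->-21; new result -4 (unchanged).
  B9: re-examined; everything it read last time is the same (A4 unchanged, H5 unchanged) — cache 8 kept, no run.
  A6: re-runs because A5 -11->-17; new result -17.

The important point: at B9 every value read last time is unchanged, so the dirty flag clears without a run.

Dirty set: A4, A5, A6, A8, B2, B9, C10, E7, E11, E12, F8, F9, F12, H5.
Run set: A4, A5, A6, A8, B2, C10, E7, E11, E12, F8, F9, F12, H5 (13 run).
Re-examined without running (cache reused): B9.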